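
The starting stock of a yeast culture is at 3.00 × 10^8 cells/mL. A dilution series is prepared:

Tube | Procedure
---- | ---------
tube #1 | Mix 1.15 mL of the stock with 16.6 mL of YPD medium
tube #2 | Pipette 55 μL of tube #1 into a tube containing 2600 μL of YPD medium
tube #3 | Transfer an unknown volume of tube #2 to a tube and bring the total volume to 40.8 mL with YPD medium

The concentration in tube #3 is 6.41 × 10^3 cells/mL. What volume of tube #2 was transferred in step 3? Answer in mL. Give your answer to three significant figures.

0.650 mL

Step 1: 1.15 mL + 16.6 mL = 17.75 mL total → factor 17.75/1.15 = 15.435
Step 2: 55 μL + 2600 μL = 2655 μL total → factor 2655/55 = 48.273
Step 3: v brought to 40.8 mL → factor = 40.8 mL/v
Product of known-step factors = 745.08
Overall factor = 3.00 × 10^8 cells/mL / (6.41 × 10^3 cells/mL) = 46802
Step-3 factor = 46802 / 745.08 = 62.815
v = 40.8 mL / 62.815 = 0.650 mL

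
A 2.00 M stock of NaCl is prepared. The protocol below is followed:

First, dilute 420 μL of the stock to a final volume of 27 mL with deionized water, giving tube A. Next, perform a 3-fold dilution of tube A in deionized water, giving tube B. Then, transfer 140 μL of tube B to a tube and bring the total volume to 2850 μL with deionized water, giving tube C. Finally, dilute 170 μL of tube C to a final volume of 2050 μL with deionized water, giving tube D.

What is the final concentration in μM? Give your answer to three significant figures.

Step 1: 420 μL brought to 27 mL → factor 27000/420 = 64.286
Step 2: 3-fold → factor 3
Step 3: 140 μL brought to 2850 μL → factor 2850/140 = 20.357
Step 4: 170 μL brought to 2050 μL → factor 2050/170 = 12.059
Overall dilution factor = 64.286 × 3 × 20.357 × 12.059 = 47343
Final = 2.00 M / 47343 = 4.224 × 10^-5 M = 42.2 μM

42.2 μM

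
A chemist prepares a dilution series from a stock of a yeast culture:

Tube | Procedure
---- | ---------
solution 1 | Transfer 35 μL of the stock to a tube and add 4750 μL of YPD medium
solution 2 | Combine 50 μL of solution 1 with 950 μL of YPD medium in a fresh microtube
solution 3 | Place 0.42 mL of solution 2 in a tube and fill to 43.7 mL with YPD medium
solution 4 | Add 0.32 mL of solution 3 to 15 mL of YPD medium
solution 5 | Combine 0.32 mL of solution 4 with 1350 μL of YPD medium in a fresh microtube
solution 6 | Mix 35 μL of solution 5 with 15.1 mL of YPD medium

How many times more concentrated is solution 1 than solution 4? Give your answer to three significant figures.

Step 1: 35 μL + 4750 μL = 4785 μL total → factor 4785/35 = 136.71
Step 2: 50 μL + 950 μL = 1000 μL total → factor 1000/50 = 20
Step 3: 0.42 mL brought to 43.7 mL → factor 43.7/0.42 = 104.05
Step 4: 0.32 mL + 15 mL = 15.32 mL total → factor 15.32/0.32 = 47.875
Dilution factor to solution 1 = 136.71; to solution 4 = 1.362 × 10^7
[solution 1]/[solution 4] = (factor to solution 4)/(factor to solution 1) = 1.362 × 10^7/136.71 = 9.96 × 10^4

9.96 × 10^4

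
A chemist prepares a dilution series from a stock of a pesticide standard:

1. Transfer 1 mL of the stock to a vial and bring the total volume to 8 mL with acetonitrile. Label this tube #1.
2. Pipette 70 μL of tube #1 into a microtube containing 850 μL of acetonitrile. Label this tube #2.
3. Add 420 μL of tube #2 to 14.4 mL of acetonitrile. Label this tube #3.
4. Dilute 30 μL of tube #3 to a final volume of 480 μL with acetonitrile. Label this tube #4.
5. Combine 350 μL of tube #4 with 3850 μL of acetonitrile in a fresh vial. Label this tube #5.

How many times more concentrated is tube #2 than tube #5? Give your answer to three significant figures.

6.77 × 10^3

Step 1: 1 mL brought to 8 mL → factor 8/1 = 8
Step 2: 70 μL + 850 μL = 920 μL total → factor 920/70 = 13.143
Step 3: 420 μL + 14.4 mL = 14820 μL total → factor 14820/420 = 35.286
Step 4: 30 μL brought to 480 μL → factor 480/30 = 16
Step 5: 350 μL + 3850 μL = 4200 μL total → factor 4200/350 = 12
Dilution factor to tube #2 = 105.14; to tube #5 = 7.1233 × 10^5
[tube #2]/[tube #5] = (factor to tube #5)/(factor to tube #2) = 7.1233 × 10^5/105.14 = 6.77 × 10^3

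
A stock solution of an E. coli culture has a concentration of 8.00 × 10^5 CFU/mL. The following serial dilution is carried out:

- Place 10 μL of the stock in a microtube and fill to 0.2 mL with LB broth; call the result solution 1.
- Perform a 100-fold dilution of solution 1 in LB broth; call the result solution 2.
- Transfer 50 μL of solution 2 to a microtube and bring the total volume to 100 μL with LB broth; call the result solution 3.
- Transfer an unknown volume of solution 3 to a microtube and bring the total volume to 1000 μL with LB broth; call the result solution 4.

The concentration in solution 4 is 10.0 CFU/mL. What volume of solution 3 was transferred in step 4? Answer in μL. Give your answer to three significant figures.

50.0 μL

Step 1: 10 μL brought to 0.2 mL → factor 200/10 = 20
Step 2: 100-fold → factor 100
Step 3: 50 μL brought to 100 μL → factor 100/50 = 2
Step 4: v brought to 1000 μL → factor = 1000 μL/v
Product of known-step factors = 4000
Overall factor = 8.00 × 10^5 CFU/mL / (10.0 CFU/mL) = 80000
Step-4 factor = 80000 / 4000 = 20
v = 1000 μL / 20 = 50.0 μL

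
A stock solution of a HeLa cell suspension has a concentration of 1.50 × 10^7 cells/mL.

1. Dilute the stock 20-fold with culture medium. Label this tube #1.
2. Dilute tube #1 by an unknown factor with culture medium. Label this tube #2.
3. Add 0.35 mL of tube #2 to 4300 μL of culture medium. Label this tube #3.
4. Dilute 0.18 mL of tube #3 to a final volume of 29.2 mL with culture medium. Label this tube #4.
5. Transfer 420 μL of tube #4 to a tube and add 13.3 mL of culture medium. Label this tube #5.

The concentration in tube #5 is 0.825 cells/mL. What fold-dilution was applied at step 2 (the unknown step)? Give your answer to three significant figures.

Step 1: 20-fold → factor 20
Step 2: unknown factor x
Step 3: 0.35 mL + 4300 μL = 4.65 mL total → factor 4.65/0.35 = 13.286
Step 4: 0.18 mL brought to 29.2 mL → factor 29.2/0.18 = 162.22
Step 5: 420 μL + 13.3 mL = 13720 μL total → factor 13720/420 = 32.667
Product of known-step factors = 1.4081 × 10^6
Overall factor = 1.50 × 10^7 cells/mL / (0.825 cells/mL) = 1.8182 × 10^7
x = 1.8182 × 10^7 / 1.4081 × 10^6 = 12.9

12.9-fold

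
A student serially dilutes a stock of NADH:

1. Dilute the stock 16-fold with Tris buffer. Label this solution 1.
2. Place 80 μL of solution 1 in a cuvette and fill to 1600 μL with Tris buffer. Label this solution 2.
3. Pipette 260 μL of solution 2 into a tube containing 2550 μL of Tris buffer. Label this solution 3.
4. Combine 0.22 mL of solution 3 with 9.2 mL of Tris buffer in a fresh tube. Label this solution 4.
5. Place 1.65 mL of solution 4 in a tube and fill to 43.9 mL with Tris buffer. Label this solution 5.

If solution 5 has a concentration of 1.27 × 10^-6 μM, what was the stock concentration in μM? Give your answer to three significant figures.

5.00 μM

Step 1: 16-fold → factor 16
Step 2: 80 μL brought to 1600 μL → factor 1600/80 = 20
Step 3: 260 μL + 2550 μL = 2810 μL total → factor 2810/260 = 10.808
Step 4: 0.22 mL + 9.2 mL = 9.42 mL total → factor 9.42/0.22 = 42.818
Step 5: 1.65 mL brought to 43.9 mL → factor 43.9/1.65 = 26.606
Overall dilution factor = 16 × 20 × 10.808 × 42.818 × 26.606 = 3.94 × 10^6
Stock = 1.27 × 10^-6 μM × 3.94 × 10^6 = 5.00 μM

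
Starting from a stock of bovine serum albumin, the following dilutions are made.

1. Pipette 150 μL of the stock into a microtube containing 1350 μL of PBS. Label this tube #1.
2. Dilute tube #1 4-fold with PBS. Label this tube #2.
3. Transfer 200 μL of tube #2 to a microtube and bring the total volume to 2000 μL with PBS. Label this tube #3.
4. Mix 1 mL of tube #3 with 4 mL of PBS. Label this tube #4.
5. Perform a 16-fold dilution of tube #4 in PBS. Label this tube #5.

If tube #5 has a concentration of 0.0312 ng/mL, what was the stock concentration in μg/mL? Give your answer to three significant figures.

Step 1: 150 μL + 1350 μL = 1500 μL total → factor 1500/150 = 10
Step 2: 4-fold → factor 4
Step 3: 200 μL brought to 2000 μL → factor 2000/200 = 10
Step 4: 1 mL + 4 mL = 5 mL total → factor 5/1 = 5
Step 5: 16-fold → factor 16
Overall dilution factor = 10 × 4 × 10 × 5 × 16 = 32000
Stock = 0.0312 ng/mL × 32000 = 998.4 ng/mL = 0.998 μg/mL

0.998 μg/mL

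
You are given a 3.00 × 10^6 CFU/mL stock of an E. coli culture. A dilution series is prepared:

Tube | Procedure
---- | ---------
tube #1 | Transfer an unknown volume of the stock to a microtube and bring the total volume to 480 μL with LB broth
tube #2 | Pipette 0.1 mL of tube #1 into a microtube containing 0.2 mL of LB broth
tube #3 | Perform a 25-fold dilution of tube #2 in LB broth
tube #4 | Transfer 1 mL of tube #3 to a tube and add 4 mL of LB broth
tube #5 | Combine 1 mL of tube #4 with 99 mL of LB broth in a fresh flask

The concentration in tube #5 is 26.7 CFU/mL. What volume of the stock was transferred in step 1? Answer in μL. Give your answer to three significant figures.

Step 1: v brought to 480 μL → factor = 480 μL/v
Step 2: 0.1 mL + 0.2 mL = 0.3 mL total → factor 0.3/0.1 = 3
Step 3: 25-fold → factor 25
Step 4: 1 mL + 4 mL = 5 mL total → factor 5/1 = 5
Step 5: 1 mL + 99 mL = 100 mL total → factor 100/1 = 100
Product of known-step factors = 37500
Overall factor = 3.00 × 10^6 CFU/mL / (26.7 CFU/mL) = 1.1236 × 10^5
Step-1 factor = 1.1236 × 10^5 / 37500 = 2.9963
v = 480 μL / 2.9963 = 160 μL

160 μL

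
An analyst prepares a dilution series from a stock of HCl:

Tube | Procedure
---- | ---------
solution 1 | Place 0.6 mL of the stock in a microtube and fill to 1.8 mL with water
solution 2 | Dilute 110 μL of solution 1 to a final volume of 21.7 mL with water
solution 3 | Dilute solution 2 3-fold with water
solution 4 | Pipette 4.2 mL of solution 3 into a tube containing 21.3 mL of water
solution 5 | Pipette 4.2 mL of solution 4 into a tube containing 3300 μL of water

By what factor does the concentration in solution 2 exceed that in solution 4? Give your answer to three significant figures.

18.2

Step 1: 0.6 mL brought to 1.8 mL → factor 1.8/0.6 = 3
Step 2: 110 μL brought to 21.7 mL → factor 21700/110 = 197.27
Step 3: 3-fold → factor 3
Step 4: 4.2 mL + 21.3 mL = 25.5 mL total → factor 25.5/4.2 = 6.0714
Dilution factor to solution 2 = 591.82; to solution 4 = 10780
[solution 2]/[solution 4] = (factor to solution 4)/(factor to solution 2) = 10780/591.82 = 18.2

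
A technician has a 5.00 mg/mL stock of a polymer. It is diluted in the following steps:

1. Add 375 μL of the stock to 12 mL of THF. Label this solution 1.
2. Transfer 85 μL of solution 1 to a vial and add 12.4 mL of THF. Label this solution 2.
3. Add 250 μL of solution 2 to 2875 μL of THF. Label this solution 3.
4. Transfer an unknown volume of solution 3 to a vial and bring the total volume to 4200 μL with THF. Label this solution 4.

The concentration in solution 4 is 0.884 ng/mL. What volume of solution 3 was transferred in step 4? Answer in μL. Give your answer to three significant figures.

Step 1: 375 μL + 12 mL = 12375 μL total → factor 12375/375 = 33
Step 2: 85 μL + 12.4 mL = 12485 μL total → factor 12485/85 = 146.88
Step 3: 250 μL + 2875 μL = 3125 μL total → factor 3125/250 = 12.5
Step 4: v brought to 4200 μL → factor = 4200 μL/v
Product of known-step factors = 60589
Overall factor = 5.00 mg/mL / (0.884 ng/mL) = 5.6561 × 10^6
Step-4 factor = 5.6561 × 10^6 / 60589 = 93.352
v = 4200 μL / 93.352 = 45.0 μL

45.0 μL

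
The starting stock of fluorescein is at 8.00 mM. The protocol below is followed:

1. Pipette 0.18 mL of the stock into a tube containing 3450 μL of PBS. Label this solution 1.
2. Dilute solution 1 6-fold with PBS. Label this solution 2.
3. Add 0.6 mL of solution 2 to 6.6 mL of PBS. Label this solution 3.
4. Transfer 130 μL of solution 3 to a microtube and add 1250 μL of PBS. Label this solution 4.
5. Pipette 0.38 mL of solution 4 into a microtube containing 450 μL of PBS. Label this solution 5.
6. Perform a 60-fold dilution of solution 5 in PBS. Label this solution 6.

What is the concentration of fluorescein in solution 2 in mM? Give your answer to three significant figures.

Step 1: 0.18 mL + 3450 μL = 3.63 mL total → factor 3.63/0.18 = 20.167
Step 2: 6-fold → factor 6
Dilution factor through solution 2 = 20.167 × 6 = 121
[solution 2] = 8.00 mM / 121 = 0.0661 mM

0.0661 mM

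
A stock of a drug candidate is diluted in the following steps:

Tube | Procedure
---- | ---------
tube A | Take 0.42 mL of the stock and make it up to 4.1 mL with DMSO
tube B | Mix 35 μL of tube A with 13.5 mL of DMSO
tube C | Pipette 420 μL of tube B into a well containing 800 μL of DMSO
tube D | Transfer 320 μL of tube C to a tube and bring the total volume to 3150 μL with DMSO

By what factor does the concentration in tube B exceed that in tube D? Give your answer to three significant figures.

28.6

Step 1: 0.42 mL brought to 4.1 mL → factor 4.1/0.42 = 9.7619
Step 2: 35 μL + 13.5 mL = 13535 μL total → factor 13535/35 = 386.71
Step 3: 420 μL + 800 μL = 1220 μL total → factor 1220/420 = 2.9048
Step 4: 320 μL brought to 3150 μL → factor 3150/320 = 9.8438
Dilution factor to tube B = 3775.1; to tube D = 1.0794 × 10^5
[tube B]/[tube D] = (factor to tube D)/(factor to tube B) = 1.0794 × 10^5/3775.1 = 28.6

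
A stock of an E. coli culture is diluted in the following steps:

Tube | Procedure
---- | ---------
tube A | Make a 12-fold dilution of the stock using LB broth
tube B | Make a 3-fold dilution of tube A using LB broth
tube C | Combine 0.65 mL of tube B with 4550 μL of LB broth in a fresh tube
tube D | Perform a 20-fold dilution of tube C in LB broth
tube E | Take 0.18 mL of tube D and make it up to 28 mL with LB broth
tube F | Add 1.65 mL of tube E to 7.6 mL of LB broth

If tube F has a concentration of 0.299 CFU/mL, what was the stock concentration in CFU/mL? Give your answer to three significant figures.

1.50 × 10^6 CFU/mL

Step 1: 12-fold → factor 12
Step 2: 3-fold → factor 3
Step 3: 0.65 mL + 4550 μL = 5.2 mL total → factor 5.2/0.65 = 8
Step 4: 20-fold → factor 20
Step 5: 0.18 mL brought to 28 mL → factor 28/0.18 = 155.56
Step 6: 1.65 mL + 7.6 mL = 9.25 mL total → factor 9.25/1.65 = 5.6061
Overall dilution factor = 12 × 3 × 8 × 20 × 155.56 × 5.6061 = 5.023 × 10^6
Stock = 0.299 CFU/mL × 5.023 × 10^6 = 1.50 × 10^6 CFU/mL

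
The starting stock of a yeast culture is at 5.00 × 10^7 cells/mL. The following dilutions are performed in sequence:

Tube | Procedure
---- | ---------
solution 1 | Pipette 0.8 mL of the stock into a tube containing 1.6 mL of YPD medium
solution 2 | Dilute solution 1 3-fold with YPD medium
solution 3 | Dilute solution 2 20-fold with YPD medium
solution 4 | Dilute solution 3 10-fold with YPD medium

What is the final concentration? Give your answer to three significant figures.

2.78 × 10^4 cells/mL

Step 1: 0.8 mL + 1.6 mL = 2.4 mL total → factor 2.4/0.8 = 3
Step 2: 3-fold → factor 3
Step 3: 20-fold → factor 20
Step 4: 10-fold → factor 10
Overall dilution factor = 3 × 3 × 20 × 10 = 1800
Final = 5.00 × 10^7 cells/mL / 1800 = 2.78 × 10^4 cells/mL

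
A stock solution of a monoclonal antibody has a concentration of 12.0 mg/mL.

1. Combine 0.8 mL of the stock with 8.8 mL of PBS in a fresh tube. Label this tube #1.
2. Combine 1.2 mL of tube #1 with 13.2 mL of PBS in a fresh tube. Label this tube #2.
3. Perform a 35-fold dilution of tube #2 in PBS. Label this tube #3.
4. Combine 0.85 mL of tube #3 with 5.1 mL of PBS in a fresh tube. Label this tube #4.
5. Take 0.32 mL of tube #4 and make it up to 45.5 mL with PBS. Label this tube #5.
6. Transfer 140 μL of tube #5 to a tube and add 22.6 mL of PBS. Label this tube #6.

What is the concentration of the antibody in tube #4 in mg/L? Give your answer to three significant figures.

Step 1: 0.8 mL + 8.8 mL = 9.6 mL total → factor 9.6/0.8 = 12
Step 2: 1.2 mL + 13.2 mL = 14.4 mL total → factor 14.4/1.2 = 12
Step 3: 35-fold → factor 35
Step 4: 0.85 mL + 5.1 mL = 5.95 mL total → factor 5.95/0.85 = 7
Dilution factor through tube #4 = 12 × 12 × 35 × 7 = 35280
[tube #4] = 12.0 mg/mL / 35280 = 0.0003401 mg/mL = 0.340 mg/L

0.340 mg/L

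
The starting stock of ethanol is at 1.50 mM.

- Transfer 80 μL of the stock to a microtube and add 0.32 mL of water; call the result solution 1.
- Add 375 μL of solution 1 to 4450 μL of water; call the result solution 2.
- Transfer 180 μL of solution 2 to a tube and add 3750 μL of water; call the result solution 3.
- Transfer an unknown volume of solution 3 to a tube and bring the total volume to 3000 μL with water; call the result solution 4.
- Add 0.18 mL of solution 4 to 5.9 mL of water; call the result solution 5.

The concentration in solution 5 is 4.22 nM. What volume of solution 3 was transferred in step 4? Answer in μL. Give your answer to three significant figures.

400 μL

Step 1: 80 μL + 0.32 mL = 400 μL total → factor 400/80 = 5
Step 2: 375 μL + 4450 μL = 4825 μL total → factor 4825/375 = 12.867
Step 3: 180 μL + 3750 μL = 3930 μL total → factor 3930/180 = 21.833
Step 4: v brought to 3000 μL → factor = 3000 μL/v
Step 5: 0.18 mL + 5.9 mL = 6.08 mL total → factor 6.08/0.18 = 33.778
Product of known-step factors = 47445
Overall factor = 1.50 mM / (4.22 nM) = 3.5545 × 10^5
Step-4 factor = 3.5545 × 10^5 / 47445 = 7.4919
v = 3000 μL / 7.4919 = 400 μL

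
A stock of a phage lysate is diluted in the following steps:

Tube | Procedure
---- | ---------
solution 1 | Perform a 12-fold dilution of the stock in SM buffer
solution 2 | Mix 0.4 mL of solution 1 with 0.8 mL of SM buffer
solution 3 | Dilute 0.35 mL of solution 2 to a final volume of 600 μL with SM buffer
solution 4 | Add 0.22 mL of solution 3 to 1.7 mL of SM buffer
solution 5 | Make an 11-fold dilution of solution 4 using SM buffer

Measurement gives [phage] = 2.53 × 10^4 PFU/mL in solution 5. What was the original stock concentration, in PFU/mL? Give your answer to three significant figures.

Step 1: 12-fold → factor 12
Step 2: 0.4 mL + 0.8 mL = 1.2 mL total → factor 1.2/0.4 = 3
Step 3: 0.35 mL brought to 600 μL → factor 0.6/0.35 = 1.7143
Step 4: 0.22 mL + 1.7 mL = 1.92 mL total → factor 1.92/0.22 = 8.7273
Step 5: 11-fold → factor 11
Overall dilution factor = 12 × 3 × 1.7143 × 8.7273 × 11 = 5924.6
Stock = 2.53 × 10^4 PFU/mL × 5924.6 = 1.50 × 10^8 PFU/mL

1.50 × 10^8 PFU/mL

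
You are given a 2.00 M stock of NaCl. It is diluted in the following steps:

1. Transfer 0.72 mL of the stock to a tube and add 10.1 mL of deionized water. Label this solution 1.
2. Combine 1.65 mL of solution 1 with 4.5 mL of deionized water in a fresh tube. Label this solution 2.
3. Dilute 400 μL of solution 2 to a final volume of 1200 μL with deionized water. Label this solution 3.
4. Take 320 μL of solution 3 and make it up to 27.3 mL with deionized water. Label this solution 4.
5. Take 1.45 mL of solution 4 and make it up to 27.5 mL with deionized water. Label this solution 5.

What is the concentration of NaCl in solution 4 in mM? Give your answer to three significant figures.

0.140 mM

Step 1: 0.72 mL + 10.1 mL = 10.82 mL total → factor 10.82/0.72 = 15.028
Step 2: 1.65 mL + 4.5 mL = 6.15 mL total → factor 6.15/1.65 = 3.7273
Step 3: 400 μL brought to 1200 μL → factor 1200/400 = 3
Step 4: 320 μL brought to 27.3 mL → factor 27300/320 = 85.312
Dilution factor through solution 4 = 15.028 × 3.7273 × 3 × 85.312 = 14336
[solution 4] = 2.00 M / 14336 = 0.0001395 M = 0.140 mM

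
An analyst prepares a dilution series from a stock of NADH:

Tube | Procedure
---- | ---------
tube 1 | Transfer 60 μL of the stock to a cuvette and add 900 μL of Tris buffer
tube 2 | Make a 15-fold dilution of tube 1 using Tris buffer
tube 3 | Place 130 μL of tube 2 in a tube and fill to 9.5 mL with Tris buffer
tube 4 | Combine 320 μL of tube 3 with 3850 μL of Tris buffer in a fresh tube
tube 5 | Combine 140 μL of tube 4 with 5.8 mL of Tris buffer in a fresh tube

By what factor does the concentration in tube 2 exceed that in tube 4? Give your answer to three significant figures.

Step 1: 60 μL + 900 μL = 960 μL total → factor 960/60 = 16
Step 2: 15-fold → factor 15
Step 3: 130 μL brought to 9.5 mL → factor 9500/130 = 73.077
Step 4: 320 μL + 3850 μL = 4170 μL total → factor 4170/320 = 13.031
Dilution factor to tube 2 = 240; to tube 4 = 2.2855 × 10^5
[tube 2]/[tube 4] = (factor to tube 4)/(factor to tube 2) = 2.2855 × 10^5/240 = 952

952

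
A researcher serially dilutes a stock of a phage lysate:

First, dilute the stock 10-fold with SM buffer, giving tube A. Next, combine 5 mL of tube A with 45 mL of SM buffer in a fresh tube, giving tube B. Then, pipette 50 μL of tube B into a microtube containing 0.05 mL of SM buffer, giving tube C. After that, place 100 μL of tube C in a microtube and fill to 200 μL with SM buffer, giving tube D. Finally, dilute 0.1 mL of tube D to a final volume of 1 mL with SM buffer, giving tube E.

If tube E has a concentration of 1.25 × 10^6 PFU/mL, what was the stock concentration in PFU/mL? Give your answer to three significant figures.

Step 1: 10-fold → factor 10
Step 2: 5 mL + 45 mL = 50 mL total → factor 50/5 = 10
Step 3: 50 μL + 0.05 mL = 100 μL total → factor 100/50 = 2
Step 4: 100 μL brought to 200 μL → factor 200/100 = 2
Step 5: 0.1 mL brought to 1 mL → factor 1/0.1 = 10
Overall dilution factor = 10 × 10 × 2 × 2 × 10 = 4000
Stock = 1.25 × 10^6 PFU/mL × 4000 = 5.00 × 10^9 PFU/mL

5.00 × 10^9 PFU/mL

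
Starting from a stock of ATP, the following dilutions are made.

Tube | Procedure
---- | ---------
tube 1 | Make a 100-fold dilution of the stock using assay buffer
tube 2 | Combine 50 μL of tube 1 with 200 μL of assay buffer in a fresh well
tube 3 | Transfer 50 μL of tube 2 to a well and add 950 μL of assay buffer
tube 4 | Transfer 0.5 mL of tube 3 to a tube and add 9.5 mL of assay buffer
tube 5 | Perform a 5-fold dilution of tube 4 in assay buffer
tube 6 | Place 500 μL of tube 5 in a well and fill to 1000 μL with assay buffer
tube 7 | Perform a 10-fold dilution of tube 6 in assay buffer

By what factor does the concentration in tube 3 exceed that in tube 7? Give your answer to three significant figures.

2.00 × 10^3

Step 1: 100-fold → factor 100
Step 2: 50 μL + 200 μL = 250 μL total → factor 250/50 = 5
Step 3: 50 μL + 950 μL = 1000 μL total → factor 1000/50 = 20
Step 4: 0.5 mL + 9.5 mL = 10 mL total → factor 10/0.5 = 20
Step 5: 5-fold → factor 5
Step 6: 500 μL brought to 1000 μL → factor 1000/500 = 2
Step 7: 10-fold → factor 10
Dilution factor to tube 3 = 10000; to tube 7 = 2 × 10^7
[tube 3]/[tube 7] = (factor to tube 7)/(factor to tube 3) = 2 × 10^7/10000 = 2.00 × 10^3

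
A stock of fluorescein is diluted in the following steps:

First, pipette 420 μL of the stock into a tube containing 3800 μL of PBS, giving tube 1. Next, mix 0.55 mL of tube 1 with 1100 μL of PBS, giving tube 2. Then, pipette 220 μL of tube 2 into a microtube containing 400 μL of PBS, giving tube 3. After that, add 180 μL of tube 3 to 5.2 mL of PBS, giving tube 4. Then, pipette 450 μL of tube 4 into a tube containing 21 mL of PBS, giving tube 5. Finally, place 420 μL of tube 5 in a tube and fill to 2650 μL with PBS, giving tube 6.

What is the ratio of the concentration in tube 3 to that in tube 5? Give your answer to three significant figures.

1.42 × 10^3

Step 1: 420 μL + 3800 μL = 4220 μL total → factor 4220/420 = 10.048
Step 2: 0.55 mL + 1100 μL = 1.65 mL total → factor 1.65/0.55 = 3
Step 3: 220 μL + 400 μL = 620 μL total → factor 620/220 = 2.8182
Step 4: 180 μL + 5.2 mL = 5380 μL total → factor 5380/180 = 29.889
Step 5: 450 μL + 21 mL = 21450 μL total → factor 21450/450 = 47.667
Dilution factor to tube 3 = 84.948; to tube 5 = 1.2103 × 10^5
[tube 3]/[tube 5] = (factor to tube 5)/(factor to tube 3) = 1.2103 × 10^5/84.948 = 1.42 × 10^3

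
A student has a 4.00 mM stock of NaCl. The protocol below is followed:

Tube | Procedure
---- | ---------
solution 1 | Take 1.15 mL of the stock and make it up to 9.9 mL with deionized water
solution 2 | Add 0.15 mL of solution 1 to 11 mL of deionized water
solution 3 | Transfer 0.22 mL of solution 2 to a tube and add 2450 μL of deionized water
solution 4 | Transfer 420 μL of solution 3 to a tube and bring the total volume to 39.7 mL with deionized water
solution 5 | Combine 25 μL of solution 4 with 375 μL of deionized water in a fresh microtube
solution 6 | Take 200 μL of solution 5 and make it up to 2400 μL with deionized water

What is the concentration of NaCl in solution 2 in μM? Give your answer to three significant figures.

6.25 μM

Step 1: 1.15 mL brought to 9.9 mL → factor 9.9/1.15 = 8.6087
Step 2: 0.15 mL + 11 mL = 11.15 mL total → factor 11.15/0.15 = 74.333
Dilution factor through solution 2 = 8.6087 × 74.333 = 639.91
[solution 2] = 4.00 mM / 639.91 = 0.006251 mM = 6.25 μM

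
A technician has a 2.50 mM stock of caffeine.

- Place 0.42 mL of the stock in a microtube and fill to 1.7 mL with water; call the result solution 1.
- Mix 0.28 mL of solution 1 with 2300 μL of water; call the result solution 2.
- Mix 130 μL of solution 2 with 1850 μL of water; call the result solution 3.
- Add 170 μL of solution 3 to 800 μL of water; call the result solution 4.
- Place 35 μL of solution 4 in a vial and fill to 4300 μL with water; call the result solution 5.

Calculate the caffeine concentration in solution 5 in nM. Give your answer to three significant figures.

Step 1: 0.42 mL brought to 1.7 mL → factor 1.7/0.42 = 4.0476
Step 2: 0.28 mL + 2300 μL = 2.58 mL total → factor 2.58/0.28 = 9.2143
Step 3: 130 μL + 1850 μL = 1980 μL total → factor 1980/130 = 15.231
Step 4: 170 μL + 800 μL = 970 μL total → factor 970/170 = 5.7059
Step 5: 35 μL brought to 4300 μL → factor 4300/35 = 122.86
Dilution factor through solution 5 = 4.0476 × 9.2143 × 15.231 × 5.7059 × 122.86 = 3.982 × 10^5
[solution 5] = 2.50 mM / 3.982 × 10^5 = 6.278 × 10^-6 mM = 6.28 nM

6.28 nM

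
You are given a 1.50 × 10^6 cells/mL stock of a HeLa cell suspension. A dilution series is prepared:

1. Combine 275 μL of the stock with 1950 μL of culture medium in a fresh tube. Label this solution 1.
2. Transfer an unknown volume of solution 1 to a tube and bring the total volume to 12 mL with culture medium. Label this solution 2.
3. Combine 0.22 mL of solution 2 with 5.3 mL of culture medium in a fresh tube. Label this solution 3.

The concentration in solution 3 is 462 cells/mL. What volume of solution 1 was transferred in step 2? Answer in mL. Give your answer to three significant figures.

Step 1: 275 μL + 1950 μL = 2225 μL total → factor 2225/275 = 8.0909
Step 2: v brought to 12 mL → factor = 12 mL/v
Step 3: 0.22 mL + 5.3 mL = 5.52 mL total → factor 5.52/0.22 = 25.091
Product of known-step factors = 203.01
Overall factor = 1.50 × 10^6 cells/mL / (462 cells/mL) = 3246.8
Step-2 factor = 3246.8 / 203.01 = 15.993
v = 12 mL / 15.993 = 0.750 mL

0.750 mL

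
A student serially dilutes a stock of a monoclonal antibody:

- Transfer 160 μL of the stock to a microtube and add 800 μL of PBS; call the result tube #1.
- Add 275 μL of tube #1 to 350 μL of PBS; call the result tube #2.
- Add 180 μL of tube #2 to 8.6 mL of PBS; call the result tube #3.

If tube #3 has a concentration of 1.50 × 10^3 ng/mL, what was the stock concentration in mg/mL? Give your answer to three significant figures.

Step 1: 160 μL + 800 μL = 960 μL total → factor 960/160 = 6
Step 2: 275 μL + 350 μL = 625 μL total → factor 625/275 = 2.2727
Step 3: 180 μL + 8.6 mL = 8780 μL total → factor 8780/180 = 48.778
Overall dilution factor = 6 × 2.2727 × 48.778 = 665.15
Stock = 1.50 × 10^3 ng/mL × 665.15 = 9.977 × 10^5 ng/mL = 0.998 mg/mL

0.998 mg/mL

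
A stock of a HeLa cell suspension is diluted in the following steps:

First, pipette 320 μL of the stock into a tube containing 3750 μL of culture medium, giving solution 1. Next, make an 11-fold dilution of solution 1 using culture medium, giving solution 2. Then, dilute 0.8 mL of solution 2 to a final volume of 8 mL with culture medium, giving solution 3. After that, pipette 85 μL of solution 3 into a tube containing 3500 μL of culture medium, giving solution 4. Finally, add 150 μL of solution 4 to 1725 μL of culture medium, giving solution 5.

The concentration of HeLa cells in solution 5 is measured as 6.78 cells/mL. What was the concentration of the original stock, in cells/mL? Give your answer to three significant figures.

5.00 × 10^6 cells/mL

Step 1: 320 μL + 3750 μL = 4070 μL total → factor 4070/320 = 12.719
Step 2: 11-fold → factor 11
Step 3: 0.8 mL brought to 8 mL → factor 8/0.8 = 10
Step 4: 85 μL + 3500 μL = 3585 μL total → factor 3585/85 = 42.176
Step 5: 150 μL + 1725 μL = 1875 μL total → factor 1875/150 = 12.5
Overall dilution factor = 12.719 × 11 × 10 × 42.176 × 12.5 = 7.3759 × 10^5
Stock = 6.78 cells/mL × 7.3759 × 10^5 = 5.00 × 10^6 cells/mL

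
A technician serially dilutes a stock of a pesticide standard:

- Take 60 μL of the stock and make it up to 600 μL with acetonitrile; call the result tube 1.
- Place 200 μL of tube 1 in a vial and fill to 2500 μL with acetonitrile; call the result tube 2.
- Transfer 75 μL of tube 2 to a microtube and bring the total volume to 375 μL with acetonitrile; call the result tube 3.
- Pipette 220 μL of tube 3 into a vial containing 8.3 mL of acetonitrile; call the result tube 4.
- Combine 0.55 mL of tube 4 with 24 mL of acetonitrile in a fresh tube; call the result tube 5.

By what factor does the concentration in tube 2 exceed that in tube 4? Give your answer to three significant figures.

Step 1: 60 μL brought to 600 μL → factor 600/60 = 10
Step 2: 200 μL brought to 2500 μL → factor 2500/200 = 12.5
Step 3: 75 μL brought to 375 μL → factor 375/75 = 5
Step 4: 220 μL + 8.3 mL = 8520 μL total → factor 8520/220 = 38.727
Dilution factor to tube 2 = 125; to tube 4 = 24205
[tube 2]/[tube 4] = (factor to tube 4)/(factor to tube 2) = 24205/125 = 194

194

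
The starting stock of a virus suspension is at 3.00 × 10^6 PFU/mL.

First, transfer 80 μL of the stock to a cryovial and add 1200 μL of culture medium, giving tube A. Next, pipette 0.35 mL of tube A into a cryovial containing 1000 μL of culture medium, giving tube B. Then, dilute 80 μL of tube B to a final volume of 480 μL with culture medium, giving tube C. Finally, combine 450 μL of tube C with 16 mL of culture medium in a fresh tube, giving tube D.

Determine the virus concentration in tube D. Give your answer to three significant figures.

222 PFU/mL

Step 1: 80 μL + 1200 μL = 1280 μL total → factor 1280/80 = 16
Step 2: 0.35 mL + 1000 μL = 1.35 mL total → factor 1.35/0.35 = 3.8571
Step 3: 80 μL brought to 480 μL → factor 480/80 = 6
Step 4: 450 μL + 16 mL = 16450 μL total → factor 16450/450 = 36.556
Overall dilution factor = 16 × 3.8571 × 6 × 36.556 = 13536
Final = 3.00 × 10^6 PFU/mL / 13536 = 222 PFU/mL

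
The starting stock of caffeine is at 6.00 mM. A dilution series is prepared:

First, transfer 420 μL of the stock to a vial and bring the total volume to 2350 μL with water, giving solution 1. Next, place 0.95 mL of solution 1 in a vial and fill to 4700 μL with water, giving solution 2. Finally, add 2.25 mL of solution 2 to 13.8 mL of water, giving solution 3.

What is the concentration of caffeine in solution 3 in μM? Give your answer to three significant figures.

Step 1: 420 μL brought to 2350 μL → factor 2350/420 = 5.5952
Step 2: 0.95 mL brought to 4700 μL → factor 4.7/0.95 = 4.9474
Step 3: 2.25 mL + 13.8 mL = 16.05 mL total → factor 16.05/2.25 = 7.1333
Overall dilution factor = 5.5952 × 4.9474 × 7.1333 = 197.46
Final = 6.00 mM / 197.46 = 0.03039 mM = 30.4 μM

30.4 μM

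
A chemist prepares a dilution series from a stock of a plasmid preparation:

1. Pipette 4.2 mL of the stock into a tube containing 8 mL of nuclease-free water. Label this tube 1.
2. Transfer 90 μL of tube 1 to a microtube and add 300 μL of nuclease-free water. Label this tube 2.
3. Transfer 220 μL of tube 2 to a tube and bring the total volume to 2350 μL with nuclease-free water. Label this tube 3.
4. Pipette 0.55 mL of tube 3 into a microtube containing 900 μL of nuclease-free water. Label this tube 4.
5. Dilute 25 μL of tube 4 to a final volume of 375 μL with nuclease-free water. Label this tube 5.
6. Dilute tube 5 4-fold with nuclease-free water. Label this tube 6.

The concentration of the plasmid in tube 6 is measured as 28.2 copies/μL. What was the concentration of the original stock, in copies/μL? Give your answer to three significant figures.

6.00 × 10^5 copies/μL

Step 1: 4.2 mL + 8 mL = 12.2 mL total → factor 12.2/4.2 = 2.9048
Step 2: 90 μL + 300 μL = 390 μL total → factor 390/90 = 4.3333
Step 3: 220 μL brought to 2350 μL → factor 2350/220 = 10.682
Step 4: 0.55 mL + 900 μL = 1.45 mL total → factor 1.45/0.55 = 2.6364
Step 5: 25 μL brought to 375 μL → factor 375/25 = 15
Step 6: 4-fold → factor 4
Overall dilution factor = 2.9048 × 4.3333 × 10.682 × 2.6364 × 15 × 4 = 21268
Stock = 28.2 copies/μL × 21268 = 6.00 × 10^5 copies/μL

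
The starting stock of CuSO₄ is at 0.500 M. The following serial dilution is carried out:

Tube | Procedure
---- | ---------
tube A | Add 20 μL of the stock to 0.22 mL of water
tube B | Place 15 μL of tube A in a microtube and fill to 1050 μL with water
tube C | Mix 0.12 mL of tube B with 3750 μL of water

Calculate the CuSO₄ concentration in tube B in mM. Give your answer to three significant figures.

0.595 mM

Step 1: 20 μL + 0.22 mL = 240 μL total → factor 240/20 = 12
Step 2: 15 μL brought to 1050 μL → factor 1050/15 = 70
Dilution factor through tube B = 12 × 70 = 840
[tube B] = 0.500 M / 840 = 0.0005952 M = 0.595 mM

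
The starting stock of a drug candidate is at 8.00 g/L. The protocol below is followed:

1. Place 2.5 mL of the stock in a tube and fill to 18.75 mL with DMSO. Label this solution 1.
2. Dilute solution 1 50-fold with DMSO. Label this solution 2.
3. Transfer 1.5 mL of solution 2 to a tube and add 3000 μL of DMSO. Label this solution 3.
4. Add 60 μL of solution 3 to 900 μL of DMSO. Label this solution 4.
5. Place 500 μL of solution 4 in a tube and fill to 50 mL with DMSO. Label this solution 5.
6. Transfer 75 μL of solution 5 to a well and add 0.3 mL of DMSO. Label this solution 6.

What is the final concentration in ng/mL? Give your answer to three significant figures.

Step 1: 2.5 mL brought to 18.75 mL → factor 18.75/2.5 = 7.5
Step 2: 50-fold → factor 50
Step 3: 1.5 mL + 3000 μL = 4.5 mL total → factor 4.5/1.5 = 3
Step 4: 60 μL + 900 μL = 960 μL total → factor 960/60 = 16
Step 5: 500 μL brought to 50 mL → factor 50000/500 = 100
Step 6: 75 μL + 0.3 mL = 375 μL total → factor 375/75 = 5
Overall dilution factor = 7.5 × 50 × 3 × 16 × 100 × 5 = 9 × 10^6
Final = 8.00 g/L / 9 × 10^6 = 8.889 × 10^-7 g/L = 0.889 ng/mL

0.889 ng/mL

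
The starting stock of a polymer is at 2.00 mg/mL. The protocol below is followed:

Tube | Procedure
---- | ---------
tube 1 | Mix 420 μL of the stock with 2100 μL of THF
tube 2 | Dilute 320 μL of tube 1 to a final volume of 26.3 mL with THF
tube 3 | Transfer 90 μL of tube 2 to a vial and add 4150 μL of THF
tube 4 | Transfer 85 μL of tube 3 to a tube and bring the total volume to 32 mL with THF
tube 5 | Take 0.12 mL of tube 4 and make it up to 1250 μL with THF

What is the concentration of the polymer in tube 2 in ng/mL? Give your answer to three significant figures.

Step 1: 420 μL + 2100 μL = 2520 μL total → factor 2520/420 = 6
Step 2: 320 μL brought to 26.3 mL → factor 26300/320 = 82.188
Dilution factor through tube 2 = 6 × 82.188 = 493.12
[tube 2] = 2.00 mg/mL / 493.12 = 0.004056 mg/mL = 4.06 × 10^3 ng/mL

4.06 × 10^3 ng/mL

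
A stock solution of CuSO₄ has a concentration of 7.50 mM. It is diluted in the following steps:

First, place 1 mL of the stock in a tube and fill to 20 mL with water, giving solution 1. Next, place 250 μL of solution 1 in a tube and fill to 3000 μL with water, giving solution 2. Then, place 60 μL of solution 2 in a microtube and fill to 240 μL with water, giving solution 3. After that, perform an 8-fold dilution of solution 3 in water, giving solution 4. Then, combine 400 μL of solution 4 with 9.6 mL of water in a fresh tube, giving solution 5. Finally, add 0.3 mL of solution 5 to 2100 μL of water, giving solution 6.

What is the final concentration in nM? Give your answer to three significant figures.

4.88 nM

Step 1: 1 mL brought to 20 mL → factor 20/1 = 20
Step 2: 250 μL brought to 3000 μL → factor 3000/250 = 12
Step 3: 60 μL brought to 240 μL → factor 240/60 = 4
Step 4: 8-fold → factor 8
Step 5: 400 μL + 9.6 mL = 10000 μL total → factor 10000/400 = 25
Step 6: 0.3 mL + 2100 μL = 2.4 mL total → factor 2.4/0.3 = 8
Overall dilution factor = 20 × 12 × 4 × 8 × 25 × 8 = 1.536 × 10^6
Final = 7.50 mM / 1.536 × 10^6 = 4.883 × 10^-6 mM = 4.88 nM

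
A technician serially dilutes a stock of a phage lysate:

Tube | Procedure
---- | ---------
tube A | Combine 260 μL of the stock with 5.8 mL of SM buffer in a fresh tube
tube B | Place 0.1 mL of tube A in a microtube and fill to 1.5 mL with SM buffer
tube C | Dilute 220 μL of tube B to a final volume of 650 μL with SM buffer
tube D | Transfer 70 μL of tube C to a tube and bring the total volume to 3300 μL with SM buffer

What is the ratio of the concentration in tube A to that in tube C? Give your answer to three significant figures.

Step 1: 260 μL + 5.8 mL = 6060 μL total → factor 6060/260 = 23.308
Step 2: 0.1 mL brought to 1.5 mL → factor 1.5/0.1 = 15
Step 3: 220 μL brought to 650 μL → factor 650/220 = 2.9545
Dilution factor to tube A = 23.308; to tube C = 1033
[tube A]/[tube C] = (factor to tube C)/(factor to tube A) = 1033/23.308 = 44.3

44.3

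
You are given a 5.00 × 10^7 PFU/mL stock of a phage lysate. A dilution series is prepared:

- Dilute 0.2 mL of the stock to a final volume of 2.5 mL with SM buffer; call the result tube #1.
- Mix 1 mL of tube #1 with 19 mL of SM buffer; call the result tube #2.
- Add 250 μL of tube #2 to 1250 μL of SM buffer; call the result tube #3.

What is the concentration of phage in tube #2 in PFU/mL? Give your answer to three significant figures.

2.00 × 10^5 PFU/mL

Step 1: 0.2 mL brought to 2.5 mL → factor 2.5/0.2 = 12.5
Step 2: 1 mL + 19 mL = 20 mL total → factor 20/1 = 20
Dilution factor through tube #2 = 12.5 × 20 = 250
[tube #2] = 5.00 × 10^7 PFU/mL / 250 = 2.00 × 10^5 PFU/mL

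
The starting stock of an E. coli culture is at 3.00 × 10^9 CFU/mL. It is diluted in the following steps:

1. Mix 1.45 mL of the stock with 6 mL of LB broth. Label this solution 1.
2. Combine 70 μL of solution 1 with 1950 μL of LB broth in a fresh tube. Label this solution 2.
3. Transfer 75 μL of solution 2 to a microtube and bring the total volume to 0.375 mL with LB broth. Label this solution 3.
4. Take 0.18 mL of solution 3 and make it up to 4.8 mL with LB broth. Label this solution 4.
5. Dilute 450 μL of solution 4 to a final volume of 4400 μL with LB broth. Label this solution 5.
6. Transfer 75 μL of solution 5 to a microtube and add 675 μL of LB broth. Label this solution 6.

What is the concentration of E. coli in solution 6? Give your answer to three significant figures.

Step 1: 1.45 mL + 6 mL = 7.45 mL total → factor 7.45/1.45 = 5.1379
Step 2: 70 μL + 1950 μL = 2020 μL total → factor 2020/70 = 28.857
Step 3: 75 μL brought to 0.375 mL → factor 375/75 = 5
Step 4: 0.18 mL brought to 4.8 mL → factor 4.8/0.18 = 26.667
Step 5: 450 μL brought to 4400 μL → factor 4400/450 = 9.7778
Step 6: 75 μL + 675 μL = 750 μL total → factor 750/75 = 10
Overall dilution factor = 5.1379 × 28.857 × 5 × 26.667 × 9.7778 × 10 = 1.9329 × 10^6
Final = 3.00 × 10^9 CFU/mL / 1.9329 × 10^6 = 1.55 × 10^3 CFU/mL

1.55 × 10^3 CFU/mL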